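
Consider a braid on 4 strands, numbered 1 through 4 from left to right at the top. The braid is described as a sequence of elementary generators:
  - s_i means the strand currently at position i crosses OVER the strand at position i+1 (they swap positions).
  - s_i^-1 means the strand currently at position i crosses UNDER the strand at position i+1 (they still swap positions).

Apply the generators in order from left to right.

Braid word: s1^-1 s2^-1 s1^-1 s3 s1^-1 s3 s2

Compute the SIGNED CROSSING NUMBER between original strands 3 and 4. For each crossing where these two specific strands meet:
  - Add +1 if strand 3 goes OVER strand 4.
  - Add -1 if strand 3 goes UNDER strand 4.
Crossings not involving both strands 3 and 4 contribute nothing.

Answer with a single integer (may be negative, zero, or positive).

Answer: 0

Derivation:
Gen 1: crossing 1x2. Both 3&4? no. Sum: 0
Gen 2: crossing 1x3. Both 3&4? no. Sum: 0
Gen 3: crossing 2x3. Both 3&4? no. Sum: 0
Gen 4: crossing 1x4. Both 3&4? no. Sum: 0
Gen 5: crossing 3x2. Both 3&4? no. Sum: 0
Gen 6: crossing 4x1. Both 3&4? no. Sum: 0
Gen 7: crossing 3x1. Both 3&4? no. Sum: 0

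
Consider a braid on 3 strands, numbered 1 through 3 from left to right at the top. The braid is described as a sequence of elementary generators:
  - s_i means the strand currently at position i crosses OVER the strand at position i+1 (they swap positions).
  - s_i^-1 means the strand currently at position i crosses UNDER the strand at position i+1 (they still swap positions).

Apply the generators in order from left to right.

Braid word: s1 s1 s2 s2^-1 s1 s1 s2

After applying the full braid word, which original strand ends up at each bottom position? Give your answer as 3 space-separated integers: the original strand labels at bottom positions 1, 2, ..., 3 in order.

Answer: 1 3 2

Derivation:
Gen 1 (s1): strand 1 crosses over strand 2. Perm now: [2 1 3]
Gen 2 (s1): strand 2 crosses over strand 1. Perm now: [1 2 3]
Gen 3 (s2): strand 2 crosses over strand 3. Perm now: [1 3 2]
Gen 4 (s2^-1): strand 3 crosses under strand 2. Perm now: [1 2 3]
Gen 5 (s1): strand 1 crosses over strand 2. Perm now: [2 1 3]
Gen 6 (s1): strand 2 crosses over strand 1. Perm now: [1 2 3]
Gen 7 (s2): strand 2 crosses over strand 3. Perm now: [1 3 2]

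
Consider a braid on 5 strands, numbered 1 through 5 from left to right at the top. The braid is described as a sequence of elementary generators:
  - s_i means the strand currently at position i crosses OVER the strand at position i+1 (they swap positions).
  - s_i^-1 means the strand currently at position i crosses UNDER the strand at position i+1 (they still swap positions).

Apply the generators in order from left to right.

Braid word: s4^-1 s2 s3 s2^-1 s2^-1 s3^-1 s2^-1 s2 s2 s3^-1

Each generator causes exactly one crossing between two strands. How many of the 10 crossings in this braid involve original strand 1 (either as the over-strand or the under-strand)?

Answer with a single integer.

Answer: 0

Derivation:
Gen 1: crossing 4x5. Involves strand 1? no. Count so far: 0
Gen 2: crossing 2x3. Involves strand 1? no. Count so far: 0
Gen 3: crossing 2x5. Involves strand 1? no. Count so far: 0
Gen 4: crossing 3x5. Involves strand 1? no. Count so far: 0
Gen 5: crossing 5x3. Involves strand 1? no. Count so far: 0
Gen 6: crossing 5x2. Involves strand 1? no. Count so far: 0
Gen 7: crossing 3x2. Involves strand 1? no. Count so far: 0
Gen 8: crossing 2x3. Involves strand 1? no. Count so far: 0
Gen 9: crossing 3x2. Involves strand 1? no. Count so far: 0
Gen 10: crossing 3x5. Involves strand 1? no. Count so far: 0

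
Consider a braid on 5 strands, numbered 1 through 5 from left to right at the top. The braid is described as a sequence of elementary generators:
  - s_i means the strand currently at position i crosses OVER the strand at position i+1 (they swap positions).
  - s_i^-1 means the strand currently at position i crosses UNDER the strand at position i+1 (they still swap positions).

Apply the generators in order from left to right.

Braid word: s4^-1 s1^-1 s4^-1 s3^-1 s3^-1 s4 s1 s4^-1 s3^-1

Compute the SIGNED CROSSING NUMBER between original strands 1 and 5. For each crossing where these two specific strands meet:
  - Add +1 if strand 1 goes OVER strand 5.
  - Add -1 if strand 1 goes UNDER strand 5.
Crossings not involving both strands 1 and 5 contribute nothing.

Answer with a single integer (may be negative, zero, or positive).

Answer: 0

Derivation:
Gen 1: crossing 4x5. Both 1&5? no. Sum: 0
Gen 2: crossing 1x2. Both 1&5? no. Sum: 0
Gen 3: crossing 5x4. Both 1&5? no. Sum: 0
Gen 4: crossing 3x4. Both 1&5? no. Sum: 0
Gen 5: crossing 4x3. Both 1&5? no. Sum: 0
Gen 6: crossing 4x5. Both 1&5? no. Sum: 0
Gen 7: crossing 2x1. Both 1&5? no. Sum: 0
Gen 8: crossing 5x4. Both 1&5? no. Sum: 0
Gen 9: crossing 3x4. Both 1&5? no. Sum: 0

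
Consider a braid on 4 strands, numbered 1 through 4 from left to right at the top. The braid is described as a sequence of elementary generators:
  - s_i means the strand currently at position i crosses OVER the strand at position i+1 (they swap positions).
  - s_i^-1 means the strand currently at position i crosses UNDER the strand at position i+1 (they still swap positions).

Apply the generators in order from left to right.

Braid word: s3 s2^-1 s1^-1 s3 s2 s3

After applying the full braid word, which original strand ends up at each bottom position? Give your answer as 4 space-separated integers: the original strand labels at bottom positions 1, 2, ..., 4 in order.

Answer: 4 3 2 1

Derivation:
Gen 1 (s3): strand 3 crosses over strand 4. Perm now: [1 2 4 3]
Gen 2 (s2^-1): strand 2 crosses under strand 4. Perm now: [1 4 2 3]
Gen 3 (s1^-1): strand 1 crosses under strand 4. Perm now: [4 1 2 3]
Gen 4 (s3): strand 2 crosses over strand 3. Perm now: [4 1 3 2]
Gen 5 (s2): strand 1 crosses over strand 3. Perm now: [4 3 1 2]
Gen 6 (s3): strand 1 crosses over strand 2. Perm now: [4 3 2 1]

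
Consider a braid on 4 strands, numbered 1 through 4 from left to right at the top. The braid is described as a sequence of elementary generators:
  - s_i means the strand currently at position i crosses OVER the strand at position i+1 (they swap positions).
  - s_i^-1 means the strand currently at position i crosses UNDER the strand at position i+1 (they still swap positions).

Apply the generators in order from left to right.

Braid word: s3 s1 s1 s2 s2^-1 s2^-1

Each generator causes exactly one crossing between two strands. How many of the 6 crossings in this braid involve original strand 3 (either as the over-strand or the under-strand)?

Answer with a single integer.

Answer: 1

Derivation:
Gen 1: crossing 3x4. Involves strand 3? yes. Count so far: 1
Gen 2: crossing 1x2. Involves strand 3? no. Count so far: 1
Gen 3: crossing 2x1. Involves strand 3? no. Count so far: 1
Gen 4: crossing 2x4. Involves strand 3? no. Count so far: 1
Gen 5: crossing 4x2. Involves strand 3? no. Count so far: 1
Gen 6: crossing 2x4. Involves strand 3? no. Count so far: 1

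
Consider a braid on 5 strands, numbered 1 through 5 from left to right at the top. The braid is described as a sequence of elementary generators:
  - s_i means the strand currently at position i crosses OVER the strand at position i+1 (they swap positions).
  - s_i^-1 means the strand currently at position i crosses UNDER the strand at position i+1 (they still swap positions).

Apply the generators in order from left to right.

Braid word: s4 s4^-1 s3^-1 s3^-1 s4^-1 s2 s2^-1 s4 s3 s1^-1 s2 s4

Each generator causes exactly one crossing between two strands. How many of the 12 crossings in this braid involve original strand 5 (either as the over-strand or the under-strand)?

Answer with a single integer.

Answer: 5

Derivation:
Gen 1: crossing 4x5. Involves strand 5? yes. Count so far: 1
Gen 2: crossing 5x4. Involves strand 5? yes. Count so far: 2
Gen 3: crossing 3x4. Involves strand 5? no. Count so far: 2
Gen 4: crossing 4x3. Involves strand 5? no. Count so far: 2
Gen 5: crossing 4x5. Involves strand 5? yes. Count so far: 3
Gen 6: crossing 2x3. Involves strand 5? no. Count so far: 3
Gen 7: crossing 3x2. Involves strand 5? no. Count so far: 3
Gen 8: crossing 5x4. Involves strand 5? yes. Count so far: 4
Gen 9: crossing 3x4. Involves strand 5? no. Count so far: 4
Gen 10: crossing 1x2. Involves strand 5? no. Count so far: 4
Gen 11: crossing 1x4. Involves strand 5? no. Count so far: 4
Gen 12: crossing 3x5. Involves strand 5? yes. Count so far: 5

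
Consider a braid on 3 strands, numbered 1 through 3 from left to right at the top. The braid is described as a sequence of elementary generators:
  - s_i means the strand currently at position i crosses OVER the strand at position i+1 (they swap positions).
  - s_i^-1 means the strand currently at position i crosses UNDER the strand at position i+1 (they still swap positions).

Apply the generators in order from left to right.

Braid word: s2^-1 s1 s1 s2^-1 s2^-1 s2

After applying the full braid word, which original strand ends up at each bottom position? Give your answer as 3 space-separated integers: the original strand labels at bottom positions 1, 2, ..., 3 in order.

Gen 1 (s2^-1): strand 2 crosses under strand 3. Perm now: [1 3 2]
Gen 2 (s1): strand 1 crosses over strand 3. Perm now: [3 1 2]
Gen 3 (s1): strand 3 crosses over strand 1. Perm now: [1 3 2]
Gen 4 (s2^-1): strand 3 crosses under strand 2. Perm now: [1 2 3]
Gen 5 (s2^-1): strand 2 crosses under strand 3. Perm now: [1 3 2]
Gen 6 (s2): strand 3 crosses over strand 2. Perm now: [1 2 3]

Answer: 1 2 3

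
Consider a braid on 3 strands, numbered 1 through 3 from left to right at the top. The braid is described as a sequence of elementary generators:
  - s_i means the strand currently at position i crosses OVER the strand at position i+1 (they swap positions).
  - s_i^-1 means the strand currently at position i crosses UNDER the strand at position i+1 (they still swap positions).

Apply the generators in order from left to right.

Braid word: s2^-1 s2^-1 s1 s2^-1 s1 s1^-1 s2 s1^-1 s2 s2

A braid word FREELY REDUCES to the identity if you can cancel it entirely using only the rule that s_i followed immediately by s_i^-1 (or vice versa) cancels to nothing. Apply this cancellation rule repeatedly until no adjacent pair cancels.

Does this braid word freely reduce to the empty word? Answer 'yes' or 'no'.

Answer: yes

Derivation:
Gen 1 (s2^-1): push. Stack: [s2^-1]
Gen 2 (s2^-1): push. Stack: [s2^-1 s2^-1]
Gen 3 (s1): push. Stack: [s2^-1 s2^-1 s1]
Gen 4 (s2^-1): push. Stack: [s2^-1 s2^-1 s1 s2^-1]
Gen 5 (s1): push. Stack: [s2^-1 s2^-1 s1 s2^-1 s1]
Gen 6 (s1^-1): cancels prior s1. Stack: [s2^-1 s2^-1 s1 s2^-1]
Gen 7 (s2): cancels prior s2^-1. Stack: [s2^-1 s2^-1 s1]
Gen 8 (s1^-1): cancels prior s1. Stack: [s2^-1 s2^-1]
Gen 9 (s2): cancels prior s2^-1. Stack: [s2^-1]
Gen 10 (s2): cancels prior s2^-1. Stack: []
Reduced word: (empty)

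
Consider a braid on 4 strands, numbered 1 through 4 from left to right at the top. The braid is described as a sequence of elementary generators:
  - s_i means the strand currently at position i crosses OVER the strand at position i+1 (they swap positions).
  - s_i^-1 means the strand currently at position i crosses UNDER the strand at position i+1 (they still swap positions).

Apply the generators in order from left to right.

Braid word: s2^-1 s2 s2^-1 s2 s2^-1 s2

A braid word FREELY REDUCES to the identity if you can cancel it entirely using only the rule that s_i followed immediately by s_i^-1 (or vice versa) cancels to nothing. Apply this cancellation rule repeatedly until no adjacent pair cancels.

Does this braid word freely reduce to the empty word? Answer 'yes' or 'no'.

Gen 1 (s2^-1): push. Stack: [s2^-1]
Gen 2 (s2): cancels prior s2^-1. Stack: []
Gen 3 (s2^-1): push. Stack: [s2^-1]
Gen 4 (s2): cancels prior s2^-1. Stack: []
Gen 5 (s2^-1): push. Stack: [s2^-1]
Gen 6 (s2): cancels prior s2^-1. Stack: []
Reduced word: (empty)

Answer: yes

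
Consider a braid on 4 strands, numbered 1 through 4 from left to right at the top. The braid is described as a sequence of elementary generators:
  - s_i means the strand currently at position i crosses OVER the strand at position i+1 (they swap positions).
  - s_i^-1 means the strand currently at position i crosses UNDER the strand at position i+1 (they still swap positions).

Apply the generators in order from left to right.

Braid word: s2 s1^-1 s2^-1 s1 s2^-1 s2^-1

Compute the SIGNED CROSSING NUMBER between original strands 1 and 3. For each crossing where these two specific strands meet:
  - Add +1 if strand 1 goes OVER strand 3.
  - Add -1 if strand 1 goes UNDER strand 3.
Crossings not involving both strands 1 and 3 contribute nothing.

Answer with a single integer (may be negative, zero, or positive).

Gen 1: crossing 2x3. Both 1&3? no. Sum: 0
Gen 2: 1 under 3. Both 1&3? yes. Contrib: -1. Sum: -1
Gen 3: crossing 1x2. Both 1&3? no. Sum: -1
Gen 4: crossing 3x2. Both 1&3? no. Sum: -1
Gen 5: 3 under 1. Both 1&3? yes. Contrib: +1. Sum: 0
Gen 6: 1 under 3. Both 1&3? yes. Contrib: -1. Sum: -1

Answer: -1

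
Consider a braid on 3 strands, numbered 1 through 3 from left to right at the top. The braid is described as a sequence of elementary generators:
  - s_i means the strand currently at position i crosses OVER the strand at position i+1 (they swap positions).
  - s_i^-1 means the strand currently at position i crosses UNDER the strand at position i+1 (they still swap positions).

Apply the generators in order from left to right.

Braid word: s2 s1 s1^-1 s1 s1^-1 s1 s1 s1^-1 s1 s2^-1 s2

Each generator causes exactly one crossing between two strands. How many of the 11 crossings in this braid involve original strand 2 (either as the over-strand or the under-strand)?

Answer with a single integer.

Gen 1: crossing 2x3. Involves strand 2? yes. Count so far: 1
Gen 2: crossing 1x3. Involves strand 2? no. Count so far: 1
Gen 3: crossing 3x1. Involves strand 2? no. Count so far: 1
Gen 4: crossing 1x3. Involves strand 2? no. Count so far: 1
Gen 5: crossing 3x1. Involves strand 2? no. Count so far: 1
Gen 6: crossing 1x3. Involves strand 2? no. Count so far: 1
Gen 7: crossing 3x1. Involves strand 2? no. Count so far: 1
Gen 8: crossing 1x3. Involves strand 2? no. Count so far: 1
Gen 9: crossing 3x1. Involves strand 2? no. Count so far: 1
Gen 10: crossing 3x2. Involves strand 2? yes. Count so far: 2
Gen 11: crossing 2x3. Involves strand 2? yes. Count so far: 3

Answer: 3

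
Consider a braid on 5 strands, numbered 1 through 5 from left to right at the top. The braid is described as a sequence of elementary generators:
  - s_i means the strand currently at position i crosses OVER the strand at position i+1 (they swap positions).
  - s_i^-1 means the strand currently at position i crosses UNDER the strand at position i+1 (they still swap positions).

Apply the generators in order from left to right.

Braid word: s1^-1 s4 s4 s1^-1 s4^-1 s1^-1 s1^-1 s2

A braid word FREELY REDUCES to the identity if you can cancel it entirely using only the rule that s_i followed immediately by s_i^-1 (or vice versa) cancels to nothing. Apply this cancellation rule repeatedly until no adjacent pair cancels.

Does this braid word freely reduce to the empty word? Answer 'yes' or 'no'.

Gen 1 (s1^-1): push. Stack: [s1^-1]
Gen 2 (s4): push. Stack: [s1^-1 s4]
Gen 3 (s4): push. Stack: [s1^-1 s4 s4]
Gen 4 (s1^-1): push. Stack: [s1^-1 s4 s4 s1^-1]
Gen 5 (s4^-1): push. Stack: [s1^-1 s4 s4 s1^-1 s4^-1]
Gen 6 (s1^-1): push. Stack: [s1^-1 s4 s4 s1^-1 s4^-1 s1^-1]
Gen 7 (s1^-1): push. Stack: [s1^-1 s4 s4 s1^-1 s4^-1 s1^-1 s1^-1]
Gen 8 (s2): push. Stack: [s1^-1 s4 s4 s1^-1 s4^-1 s1^-1 s1^-1 s2]
Reduced word: s1^-1 s4 s4 s1^-1 s4^-1 s1^-1 s1^-1 s2

Answer: no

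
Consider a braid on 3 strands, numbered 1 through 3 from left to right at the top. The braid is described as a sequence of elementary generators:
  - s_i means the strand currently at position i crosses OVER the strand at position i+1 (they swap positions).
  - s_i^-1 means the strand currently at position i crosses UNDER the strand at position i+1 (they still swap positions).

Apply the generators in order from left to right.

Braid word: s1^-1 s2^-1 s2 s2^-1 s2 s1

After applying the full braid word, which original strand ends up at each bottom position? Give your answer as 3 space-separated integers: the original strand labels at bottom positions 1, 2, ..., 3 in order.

Answer: 1 2 3

Derivation:
Gen 1 (s1^-1): strand 1 crosses under strand 2. Perm now: [2 1 3]
Gen 2 (s2^-1): strand 1 crosses under strand 3. Perm now: [2 3 1]
Gen 3 (s2): strand 3 crosses over strand 1. Perm now: [2 1 3]
Gen 4 (s2^-1): strand 1 crosses under strand 3. Perm now: [2 3 1]
Gen 5 (s2): strand 3 crosses over strand 1. Perm now: [2 1 3]
Gen 6 (s1): strand 2 crosses over strand 1. Perm now: [1 2 3]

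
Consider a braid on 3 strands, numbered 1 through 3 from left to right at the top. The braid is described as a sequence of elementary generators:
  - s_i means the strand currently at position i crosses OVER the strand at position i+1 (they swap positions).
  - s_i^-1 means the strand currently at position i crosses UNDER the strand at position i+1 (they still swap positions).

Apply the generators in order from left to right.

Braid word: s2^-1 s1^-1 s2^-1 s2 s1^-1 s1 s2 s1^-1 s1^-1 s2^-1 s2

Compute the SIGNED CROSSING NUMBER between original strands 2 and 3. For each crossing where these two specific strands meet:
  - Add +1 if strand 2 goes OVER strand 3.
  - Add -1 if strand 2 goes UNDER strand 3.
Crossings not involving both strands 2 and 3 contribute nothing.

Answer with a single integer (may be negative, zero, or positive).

Gen 1: 2 under 3. Both 2&3? yes. Contrib: -1. Sum: -1
Gen 2: crossing 1x3. Both 2&3? no. Sum: -1
Gen 3: crossing 1x2. Both 2&3? no. Sum: -1
Gen 4: crossing 2x1. Both 2&3? no. Sum: -1
Gen 5: crossing 3x1. Both 2&3? no. Sum: -1
Gen 6: crossing 1x3. Both 2&3? no. Sum: -1
Gen 7: crossing 1x2. Both 2&3? no. Sum: -1
Gen 8: 3 under 2. Both 2&3? yes. Contrib: +1. Sum: 0
Gen 9: 2 under 3. Both 2&3? yes. Contrib: -1. Sum: -1
Gen 10: crossing 2x1. Both 2&3? no. Sum: -1
Gen 11: crossing 1x2. Both 2&3? no. Sum: -1

Answer: -1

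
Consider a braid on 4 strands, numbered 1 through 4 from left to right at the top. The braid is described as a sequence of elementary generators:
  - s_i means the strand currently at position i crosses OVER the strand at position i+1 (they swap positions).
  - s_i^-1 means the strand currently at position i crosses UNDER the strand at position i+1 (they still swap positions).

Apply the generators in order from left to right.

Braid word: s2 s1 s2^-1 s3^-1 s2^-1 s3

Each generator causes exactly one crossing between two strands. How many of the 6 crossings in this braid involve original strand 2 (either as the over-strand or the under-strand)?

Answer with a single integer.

Gen 1: crossing 2x3. Involves strand 2? yes. Count so far: 1
Gen 2: crossing 1x3. Involves strand 2? no. Count so far: 1
Gen 3: crossing 1x2. Involves strand 2? yes. Count so far: 2
Gen 4: crossing 1x4. Involves strand 2? no. Count so far: 2
Gen 5: crossing 2x4. Involves strand 2? yes. Count so far: 3
Gen 6: crossing 2x1. Involves strand 2? yes. Count so far: 4

Answer: 4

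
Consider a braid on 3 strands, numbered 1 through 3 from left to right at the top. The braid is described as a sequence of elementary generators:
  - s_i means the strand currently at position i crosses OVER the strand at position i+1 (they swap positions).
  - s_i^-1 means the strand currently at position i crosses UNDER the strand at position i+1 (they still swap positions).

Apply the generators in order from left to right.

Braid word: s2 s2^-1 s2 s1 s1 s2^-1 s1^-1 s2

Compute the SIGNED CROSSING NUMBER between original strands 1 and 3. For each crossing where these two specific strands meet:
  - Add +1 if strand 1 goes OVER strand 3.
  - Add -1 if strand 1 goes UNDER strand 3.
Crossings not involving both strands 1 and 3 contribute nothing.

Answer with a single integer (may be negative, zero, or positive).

Gen 1: crossing 2x3. Both 1&3? no. Sum: 0
Gen 2: crossing 3x2. Both 1&3? no. Sum: 0
Gen 3: crossing 2x3. Both 1&3? no. Sum: 0
Gen 4: 1 over 3. Both 1&3? yes. Contrib: +1. Sum: 1
Gen 5: 3 over 1. Both 1&3? yes. Contrib: -1. Sum: 0
Gen 6: crossing 3x2. Both 1&3? no. Sum: 0
Gen 7: crossing 1x2. Both 1&3? no. Sum: 0
Gen 8: 1 over 3. Both 1&3? yes. Contrib: +1. Sum: 1

Answer: 1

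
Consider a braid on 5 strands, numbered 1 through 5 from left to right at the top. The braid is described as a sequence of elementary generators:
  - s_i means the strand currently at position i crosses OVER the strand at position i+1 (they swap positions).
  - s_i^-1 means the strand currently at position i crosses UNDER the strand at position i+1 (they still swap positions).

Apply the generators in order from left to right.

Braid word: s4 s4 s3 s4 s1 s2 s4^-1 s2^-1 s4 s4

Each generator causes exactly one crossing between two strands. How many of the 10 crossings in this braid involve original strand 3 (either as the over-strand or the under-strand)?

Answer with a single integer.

Gen 1: crossing 4x5. Involves strand 3? no. Count so far: 0
Gen 2: crossing 5x4. Involves strand 3? no. Count so far: 0
Gen 3: crossing 3x4. Involves strand 3? yes. Count so far: 1
Gen 4: crossing 3x5. Involves strand 3? yes. Count so far: 2
Gen 5: crossing 1x2. Involves strand 3? no. Count so far: 2
Gen 6: crossing 1x4. Involves strand 3? no. Count so far: 2
Gen 7: crossing 5x3. Involves strand 3? yes. Count so far: 3
Gen 8: crossing 4x1. Involves strand 3? no. Count so far: 3
Gen 9: crossing 3x5. Involves strand 3? yes. Count so far: 4
Gen 10: crossing 5x3. Involves strand 3? yes. Count so far: 5

Answer: 5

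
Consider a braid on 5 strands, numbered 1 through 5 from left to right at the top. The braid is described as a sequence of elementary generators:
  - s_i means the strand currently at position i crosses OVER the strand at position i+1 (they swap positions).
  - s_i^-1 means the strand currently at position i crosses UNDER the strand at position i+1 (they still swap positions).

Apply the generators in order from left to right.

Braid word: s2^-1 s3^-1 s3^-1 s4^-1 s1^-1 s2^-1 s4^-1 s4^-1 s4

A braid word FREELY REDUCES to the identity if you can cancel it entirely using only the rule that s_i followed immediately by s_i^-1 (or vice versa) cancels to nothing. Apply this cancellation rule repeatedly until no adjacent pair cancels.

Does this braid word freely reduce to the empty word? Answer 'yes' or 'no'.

Answer: no

Derivation:
Gen 1 (s2^-1): push. Stack: [s2^-1]
Gen 2 (s3^-1): push. Stack: [s2^-1 s3^-1]
Gen 3 (s3^-1): push. Stack: [s2^-1 s3^-1 s3^-1]
Gen 4 (s4^-1): push. Stack: [s2^-1 s3^-1 s3^-1 s4^-1]
Gen 5 (s1^-1): push. Stack: [s2^-1 s3^-1 s3^-1 s4^-1 s1^-1]
Gen 6 (s2^-1): push. Stack: [s2^-1 s3^-1 s3^-1 s4^-1 s1^-1 s2^-1]
Gen 7 (s4^-1): push. Stack: [s2^-1 s3^-1 s3^-1 s4^-1 s1^-1 s2^-1 s4^-1]
Gen 8 (s4^-1): push. Stack: [s2^-1 s3^-1 s3^-1 s4^-1 s1^-1 s2^-1 s4^-1 s4^-1]
Gen 9 (s4): cancels prior s4^-1. Stack: [s2^-1 s3^-1 s3^-1 s4^-1 s1^-1 s2^-1 s4^-1]
Reduced word: s2^-1 s3^-1 s3^-1 s4^-1 s1^-1 s2^-1 s4^-1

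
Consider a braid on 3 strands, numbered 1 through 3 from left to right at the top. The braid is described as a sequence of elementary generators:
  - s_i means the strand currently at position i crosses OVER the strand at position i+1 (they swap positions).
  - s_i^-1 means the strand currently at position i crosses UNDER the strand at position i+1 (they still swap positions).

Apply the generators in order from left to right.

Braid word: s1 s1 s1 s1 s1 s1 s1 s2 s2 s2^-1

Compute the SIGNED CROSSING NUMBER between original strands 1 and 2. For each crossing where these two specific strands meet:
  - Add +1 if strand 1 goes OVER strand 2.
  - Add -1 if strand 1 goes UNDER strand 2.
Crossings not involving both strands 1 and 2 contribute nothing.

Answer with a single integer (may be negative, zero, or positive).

Answer: 1

Derivation:
Gen 1: 1 over 2. Both 1&2? yes. Contrib: +1. Sum: 1
Gen 2: 2 over 1. Both 1&2? yes. Contrib: -1. Sum: 0
Gen 3: 1 over 2. Both 1&2? yes. Contrib: +1. Sum: 1
Gen 4: 2 over 1. Both 1&2? yes. Contrib: -1. Sum: 0
Gen 5: 1 over 2. Both 1&2? yes. Contrib: +1. Sum: 1
Gen 6: 2 over 1. Both 1&2? yes. Contrib: -1. Sum: 0
Gen 7: 1 over 2. Both 1&2? yes. Contrib: +1. Sum: 1
Gen 8: crossing 1x3. Both 1&2? no. Sum: 1
Gen 9: crossing 3x1. Both 1&2? no. Sum: 1
Gen 10: crossing 1x3. Both 1&2? no. Sum: 1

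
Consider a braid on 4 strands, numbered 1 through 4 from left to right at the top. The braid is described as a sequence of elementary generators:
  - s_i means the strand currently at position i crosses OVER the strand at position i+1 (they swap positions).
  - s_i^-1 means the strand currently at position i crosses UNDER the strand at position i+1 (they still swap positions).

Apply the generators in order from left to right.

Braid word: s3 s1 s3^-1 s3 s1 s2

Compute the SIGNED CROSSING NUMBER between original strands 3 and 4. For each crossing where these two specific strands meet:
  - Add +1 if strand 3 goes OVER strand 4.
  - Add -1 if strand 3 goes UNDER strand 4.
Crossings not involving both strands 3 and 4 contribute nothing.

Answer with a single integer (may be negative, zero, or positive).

Answer: 3

Derivation:
Gen 1: 3 over 4. Both 3&4? yes. Contrib: +1. Sum: 1
Gen 2: crossing 1x2. Both 3&4? no. Sum: 1
Gen 3: 4 under 3. Both 3&4? yes. Contrib: +1. Sum: 2
Gen 4: 3 over 4. Both 3&4? yes. Contrib: +1. Sum: 3
Gen 5: crossing 2x1. Both 3&4? no. Sum: 3
Gen 6: crossing 2x4. Both 3&4? no. Sum: 3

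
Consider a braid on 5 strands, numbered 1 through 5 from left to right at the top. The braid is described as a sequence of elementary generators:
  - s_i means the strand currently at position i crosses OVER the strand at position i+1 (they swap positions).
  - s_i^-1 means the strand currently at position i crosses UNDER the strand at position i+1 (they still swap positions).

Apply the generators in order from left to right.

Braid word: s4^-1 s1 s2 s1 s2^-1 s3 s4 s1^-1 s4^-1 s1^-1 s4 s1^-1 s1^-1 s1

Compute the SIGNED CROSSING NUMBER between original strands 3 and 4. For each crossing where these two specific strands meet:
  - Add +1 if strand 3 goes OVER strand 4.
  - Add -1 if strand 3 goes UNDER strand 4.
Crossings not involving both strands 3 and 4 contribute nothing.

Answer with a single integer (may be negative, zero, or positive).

Gen 1: crossing 4x5. Both 3&4? no. Sum: 0
Gen 2: crossing 1x2. Both 3&4? no. Sum: 0
Gen 3: crossing 1x3. Both 3&4? no. Sum: 0
Gen 4: crossing 2x3. Both 3&4? no. Sum: 0
Gen 5: crossing 2x1. Both 3&4? no. Sum: 0
Gen 6: crossing 2x5. Both 3&4? no. Sum: 0
Gen 7: crossing 2x4. Both 3&4? no. Sum: 0
Gen 8: crossing 3x1. Both 3&4? no. Sum: 0
Gen 9: crossing 4x2. Both 3&4? no. Sum: 0
Gen 10: crossing 1x3. Both 3&4? no. Sum: 0
Gen 11: crossing 2x4. Both 3&4? no. Sum: 0
Gen 12: crossing 3x1. Both 3&4? no. Sum: 0
Gen 13: crossing 1x3. Both 3&4? no. Sum: 0
Gen 14: crossing 3x1. Both 3&4? no. Sum: 0

Answer: 0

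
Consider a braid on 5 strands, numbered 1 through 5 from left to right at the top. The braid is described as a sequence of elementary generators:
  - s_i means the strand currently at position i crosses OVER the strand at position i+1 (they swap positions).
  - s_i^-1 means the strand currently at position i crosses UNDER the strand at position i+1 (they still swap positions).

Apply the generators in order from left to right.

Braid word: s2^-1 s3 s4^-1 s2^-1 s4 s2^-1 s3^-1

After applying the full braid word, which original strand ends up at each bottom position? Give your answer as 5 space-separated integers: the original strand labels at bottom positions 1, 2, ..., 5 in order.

Answer: 1 3 2 4 5

Derivation:
Gen 1 (s2^-1): strand 2 crosses under strand 3. Perm now: [1 3 2 4 5]
Gen 2 (s3): strand 2 crosses over strand 4. Perm now: [1 3 4 2 5]
Gen 3 (s4^-1): strand 2 crosses under strand 5. Perm now: [1 3 4 5 2]
Gen 4 (s2^-1): strand 3 crosses under strand 4. Perm now: [1 4 3 5 2]
Gen 5 (s4): strand 5 crosses over strand 2. Perm now: [1 4 3 2 5]
Gen 6 (s2^-1): strand 4 crosses under strand 3. Perm now: [1 3 4 2 5]
Gen 7 (s3^-1): strand 4 crosses under strand 2. Perm now: [1 3 2 4 5]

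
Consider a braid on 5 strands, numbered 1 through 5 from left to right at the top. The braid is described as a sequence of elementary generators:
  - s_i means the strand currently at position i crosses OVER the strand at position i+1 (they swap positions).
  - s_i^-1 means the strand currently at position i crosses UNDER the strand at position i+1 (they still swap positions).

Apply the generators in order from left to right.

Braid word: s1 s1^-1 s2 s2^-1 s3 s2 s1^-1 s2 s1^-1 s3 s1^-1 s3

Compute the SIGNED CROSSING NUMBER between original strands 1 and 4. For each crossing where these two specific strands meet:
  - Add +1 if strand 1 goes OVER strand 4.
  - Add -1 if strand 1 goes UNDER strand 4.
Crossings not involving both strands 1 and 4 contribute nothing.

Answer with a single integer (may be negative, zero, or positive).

Answer: -1

Derivation:
Gen 1: crossing 1x2. Both 1&4? no. Sum: 0
Gen 2: crossing 2x1. Both 1&4? no. Sum: 0
Gen 3: crossing 2x3. Both 1&4? no. Sum: 0
Gen 4: crossing 3x2. Both 1&4? no. Sum: 0
Gen 5: crossing 3x4. Both 1&4? no. Sum: 0
Gen 6: crossing 2x4. Both 1&4? no. Sum: 0
Gen 7: 1 under 4. Both 1&4? yes. Contrib: -1. Sum: -1
Gen 8: crossing 1x2. Both 1&4? no. Sum: -1
Gen 9: crossing 4x2. Both 1&4? no. Sum: -1
Gen 10: crossing 1x3. Both 1&4? no. Sum: -1
Gen 11: crossing 2x4. Both 1&4? no. Sum: -1
Gen 12: crossing 3x1. Both 1&4? no. Sum: -1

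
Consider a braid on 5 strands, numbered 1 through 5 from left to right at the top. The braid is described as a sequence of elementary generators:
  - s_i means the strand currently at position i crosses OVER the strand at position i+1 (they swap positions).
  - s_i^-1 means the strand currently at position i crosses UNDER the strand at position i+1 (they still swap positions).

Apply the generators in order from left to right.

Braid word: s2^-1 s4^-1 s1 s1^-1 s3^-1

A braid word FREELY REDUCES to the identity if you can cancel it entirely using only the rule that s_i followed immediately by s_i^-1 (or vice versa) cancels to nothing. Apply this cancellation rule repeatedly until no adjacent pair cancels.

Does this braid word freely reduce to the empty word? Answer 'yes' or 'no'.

Gen 1 (s2^-1): push. Stack: [s2^-1]
Gen 2 (s4^-1): push. Stack: [s2^-1 s4^-1]
Gen 3 (s1): push. Stack: [s2^-1 s4^-1 s1]
Gen 4 (s1^-1): cancels prior s1. Stack: [s2^-1 s4^-1]
Gen 5 (s3^-1): push. Stack: [s2^-1 s4^-1 s3^-1]
Reduced word: s2^-1 s4^-1 s3^-1

Answer: no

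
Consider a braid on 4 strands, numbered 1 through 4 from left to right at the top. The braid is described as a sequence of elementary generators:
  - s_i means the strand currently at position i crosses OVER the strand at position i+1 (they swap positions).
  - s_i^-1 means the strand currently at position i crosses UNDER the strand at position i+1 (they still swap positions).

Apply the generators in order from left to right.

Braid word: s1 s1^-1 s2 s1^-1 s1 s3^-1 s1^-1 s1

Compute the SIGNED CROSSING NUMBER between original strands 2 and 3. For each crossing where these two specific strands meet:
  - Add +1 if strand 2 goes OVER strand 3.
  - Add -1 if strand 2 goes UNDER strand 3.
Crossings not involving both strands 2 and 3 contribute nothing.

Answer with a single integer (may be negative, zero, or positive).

Gen 1: crossing 1x2. Both 2&3? no. Sum: 0
Gen 2: crossing 2x1. Both 2&3? no. Sum: 0
Gen 3: 2 over 3. Both 2&3? yes. Contrib: +1. Sum: 1
Gen 4: crossing 1x3. Both 2&3? no. Sum: 1
Gen 5: crossing 3x1. Both 2&3? no. Sum: 1
Gen 6: crossing 2x4. Both 2&3? no. Sum: 1
Gen 7: crossing 1x3. Both 2&3? no. Sum: 1
Gen 8: crossing 3x1. Both 2&3? no. Sum: 1

Answer: 1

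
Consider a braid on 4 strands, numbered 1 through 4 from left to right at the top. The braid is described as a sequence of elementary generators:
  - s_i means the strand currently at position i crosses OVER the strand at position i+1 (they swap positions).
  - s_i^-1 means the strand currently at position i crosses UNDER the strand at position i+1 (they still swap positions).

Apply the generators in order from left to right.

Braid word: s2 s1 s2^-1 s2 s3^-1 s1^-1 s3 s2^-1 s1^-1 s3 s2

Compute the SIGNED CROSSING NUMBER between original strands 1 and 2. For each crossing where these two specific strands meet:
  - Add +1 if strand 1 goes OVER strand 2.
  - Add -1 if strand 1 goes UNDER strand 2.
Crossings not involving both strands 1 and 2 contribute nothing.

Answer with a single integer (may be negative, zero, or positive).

Gen 1: crossing 2x3. Both 1&2? no. Sum: 0
Gen 2: crossing 1x3. Both 1&2? no. Sum: 0
Gen 3: 1 under 2. Both 1&2? yes. Contrib: -1. Sum: -1
Gen 4: 2 over 1. Both 1&2? yes. Contrib: -1. Sum: -2
Gen 5: crossing 2x4. Both 1&2? no. Sum: -2
Gen 6: crossing 3x1. Both 1&2? no. Sum: -2
Gen 7: crossing 4x2. Both 1&2? no. Sum: -2
Gen 8: crossing 3x2. Both 1&2? no. Sum: -2
Gen 9: 1 under 2. Both 1&2? yes. Contrib: -1. Sum: -3
Gen 10: crossing 3x4. Both 1&2? no. Sum: -3
Gen 11: crossing 1x4. Both 1&2? no. Sum: -3

Answer: -3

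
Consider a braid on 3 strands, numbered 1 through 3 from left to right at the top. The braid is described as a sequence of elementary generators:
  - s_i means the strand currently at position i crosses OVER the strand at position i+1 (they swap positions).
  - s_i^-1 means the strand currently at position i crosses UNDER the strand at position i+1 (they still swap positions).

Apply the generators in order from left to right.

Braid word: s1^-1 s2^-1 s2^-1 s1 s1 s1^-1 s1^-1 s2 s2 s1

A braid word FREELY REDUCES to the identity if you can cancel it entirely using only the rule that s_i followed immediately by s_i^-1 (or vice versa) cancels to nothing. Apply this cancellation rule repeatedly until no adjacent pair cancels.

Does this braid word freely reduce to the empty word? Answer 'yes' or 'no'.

Gen 1 (s1^-1): push. Stack: [s1^-1]
Gen 2 (s2^-1): push. Stack: [s1^-1 s2^-1]
Gen 3 (s2^-1): push. Stack: [s1^-1 s2^-1 s2^-1]
Gen 4 (s1): push. Stack: [s1^-1 s2^-1 s2^-1 s1]
Gen 5 (s1): push. Stack: [s1^-1 s2^-1 s2^-1 s1 s1]
Gen 6 (s1^-1): cancels prior s1. Stack: [s1^-1 s2^-1 s2^-1 s1]
Gen 7 (s1^-1): cancels prior s1. Stack: [s1^-1 s2^-1 s2^-1]
Gen 8 (s2): cancels prior s2^-1. Stack: [s1^-1 s2^-1]
Gen 9 (s2): cancels prior s2^-1. Stack: [s1^-1]
Gen 10 (s1): cancels prior s1^-1. Stack: []
Reduced word: (empty)

Answer: yes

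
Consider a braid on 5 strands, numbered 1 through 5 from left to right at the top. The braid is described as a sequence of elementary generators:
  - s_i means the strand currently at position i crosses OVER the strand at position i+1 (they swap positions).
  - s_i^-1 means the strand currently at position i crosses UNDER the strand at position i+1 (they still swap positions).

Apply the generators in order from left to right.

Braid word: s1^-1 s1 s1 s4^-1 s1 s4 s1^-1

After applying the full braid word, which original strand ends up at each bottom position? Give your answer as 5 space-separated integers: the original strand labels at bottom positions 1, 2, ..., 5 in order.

Gen 1 (s1^-1): strand 1 crosses under strand 2. Perm now: [2 1 3 4 5]
Gen 2 (s1): strand 2 crosses over strand 1. Perm now: [1 2 3 4 5]
Gen 3 (s1): strand 1 crosses over strand 2. Perm now: [2 1 3 4 5]
Gen 4 (s4^-1): strand 4 crosses under strand 5. Perm now: [2 1 3 5 4]
Gen 5 (s1): strand 2 crosses over strand 1. Perm now: [1 2 3 5 4]
Gen 6 (s4): strand 5 crosses over strand 4. Perm now: [1 2 3 4 5]
Gen 7 (s1^-1): strand 1 crosses under strand 2. Perm now: [2 1 3 4 5]

Answer: 2 1 3 4 5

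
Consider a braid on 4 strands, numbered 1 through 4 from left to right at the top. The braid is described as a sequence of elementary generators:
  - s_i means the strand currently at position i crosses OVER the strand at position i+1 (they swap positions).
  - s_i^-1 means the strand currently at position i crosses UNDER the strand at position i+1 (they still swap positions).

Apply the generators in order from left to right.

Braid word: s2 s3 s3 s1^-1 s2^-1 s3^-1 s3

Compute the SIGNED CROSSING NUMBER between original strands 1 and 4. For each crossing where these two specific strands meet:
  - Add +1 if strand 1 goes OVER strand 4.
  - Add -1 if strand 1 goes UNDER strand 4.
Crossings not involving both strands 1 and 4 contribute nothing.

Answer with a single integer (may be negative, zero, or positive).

Gen 1: crossing 2x3. Both 1&4? no. Sum: 0
Gen 2: crossing 2x4. Both 1&4? no. Sum: 0
Gen 3: crossing 4x2. Both 1&4? no. Sum: 0
Gen 4: crossing 1x3. Both 1&4? no. Sum: 0
Gen 5: crossing 1x2. Both 1&4? no. Sum: 0
Gen 6: 1 under 4. Both 1&4? yes. Contrib: -1. Sum: -1
Gen 7: 4 over 1. Both 1&4? yes. Contrib: -1. Sum: -2

Answer: -2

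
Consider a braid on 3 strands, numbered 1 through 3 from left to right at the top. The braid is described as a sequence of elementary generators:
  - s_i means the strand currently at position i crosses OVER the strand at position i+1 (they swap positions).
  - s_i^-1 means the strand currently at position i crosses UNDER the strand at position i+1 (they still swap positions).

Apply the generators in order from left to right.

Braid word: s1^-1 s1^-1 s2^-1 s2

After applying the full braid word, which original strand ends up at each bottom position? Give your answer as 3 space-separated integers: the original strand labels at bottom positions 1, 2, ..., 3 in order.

Answer: 1 2 3

Derivation:
Gen 1 (s1^-1): strand 1 crosses under strand 2. Perm now: [2 1 3]
Gen 2 (s1^-1): strand 2 crosses under strand 1. Perm now: [1 2 3]
Gen 3 (s2^-1): strand 2 crosses under strand 3. Perm now: [1 3 2]
Gen 4 (s2): strand 3 crosses over strand 2. Perm now: [1 2 3]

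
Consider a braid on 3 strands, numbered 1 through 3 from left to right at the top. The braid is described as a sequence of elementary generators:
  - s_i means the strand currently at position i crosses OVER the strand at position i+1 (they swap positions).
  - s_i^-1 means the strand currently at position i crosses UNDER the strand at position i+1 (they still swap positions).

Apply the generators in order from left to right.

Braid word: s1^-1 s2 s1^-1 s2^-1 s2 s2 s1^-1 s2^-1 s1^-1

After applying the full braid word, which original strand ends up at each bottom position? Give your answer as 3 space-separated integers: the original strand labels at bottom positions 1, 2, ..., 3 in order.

Answer: 2 1 3

Derivation:
Gen 1 (s1^-1): strand 1 crosses under strand 2. Perm now: [2 1 3]
Gen 2 (s2): strand 1 crosses over strand 3. Perm now: [2 3 1]
Gen 3 (s1^-1): strand 2 crosses under strand 3. Perm now: [3 2 1]
Gen 4 (s2^-1): strand 2 crosses under strand 1. Perm now: [3 1 2]
Gen 5 (s2): strand 1 crosses over strand 2. Perm now: [3 2 1]
Gen 6 (s2): strand 2 crosses over strand 1. Perm now: [3 1 2]
Gen 7 (s1^-1): strand 3 crosses under strand 1. Perm now: [1 3 2]
Gen 8 (s2^-1): strand 3 crosses under strand 2. Perm now: [1 2 3]
Gen 9 (s1^-1): strand 1 crosses under strand 2. Perm now: [2 1 3]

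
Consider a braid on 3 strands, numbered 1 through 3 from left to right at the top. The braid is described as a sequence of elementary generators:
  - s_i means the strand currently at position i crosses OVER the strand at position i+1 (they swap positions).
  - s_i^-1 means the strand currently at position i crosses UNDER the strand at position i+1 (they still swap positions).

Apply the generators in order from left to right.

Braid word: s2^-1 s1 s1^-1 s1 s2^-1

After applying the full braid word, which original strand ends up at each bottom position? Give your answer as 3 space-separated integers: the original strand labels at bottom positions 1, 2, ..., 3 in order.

Answer: 3 2 1

Derivation:
Gen 1 (s2^-1): strand 2 crosses under strand 3. Perm now: [1 3 2]
Gen 2 (s1): strand 1 crosses over strand 3. Perm now: [3 1 2]
Gen 3 (s1^-1): strand 3 crosses under strand 1. Perm now: [1 3 2]
Gen 4 (s1): strand 1 crosses over strand 3. Perm now: [3 1 2]
Gen 5 (s2^-1): strand 1 crosses under strand 2. Perm now: [3 2 1]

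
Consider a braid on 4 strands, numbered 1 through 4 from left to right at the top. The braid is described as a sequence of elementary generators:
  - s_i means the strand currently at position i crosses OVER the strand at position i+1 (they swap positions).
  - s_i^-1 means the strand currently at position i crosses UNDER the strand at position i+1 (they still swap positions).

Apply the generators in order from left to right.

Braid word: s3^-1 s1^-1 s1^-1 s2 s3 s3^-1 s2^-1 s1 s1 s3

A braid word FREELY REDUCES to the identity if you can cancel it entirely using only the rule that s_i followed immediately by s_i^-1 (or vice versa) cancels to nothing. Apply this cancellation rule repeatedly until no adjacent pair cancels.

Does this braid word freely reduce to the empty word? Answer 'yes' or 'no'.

Answer: yes

Derivation:
Gen 1 (s3^-1): push. Stack: [s3^-1]
Gen 2 (s1^-1): push. Stack: [s3^-1 s1^-1]
Gen 3 (s1^-1): push. Stack: [s3^-1 s1^-1 s1^-1]
Gen 4 (s2): push. Stack: [s3^-1 s1^-1 s1^-1 s2]
Gen 5 (s3): push. Stack: [s3^-1 s1^-1 s1^-1 s2 s3]
Gen 6 (s3^-1): cancels prior s3. Stack: [s3^-1 s1^-1 s1^-1 s2]
Gen 7 (s2^-1): cancels prior s2. Stack: [s3^-1 s1^-1 s1^-1]
Gen 8 (s1): cancels prior s1^-1. Stack: [s3^-1 s1^-1]
Gen 9 (s1): cancels prior s1^-1. Stack: [s3^-1]
Gen 10 (s3): cancels prior s3^-1. Stack: []
Reduced word: (empty)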